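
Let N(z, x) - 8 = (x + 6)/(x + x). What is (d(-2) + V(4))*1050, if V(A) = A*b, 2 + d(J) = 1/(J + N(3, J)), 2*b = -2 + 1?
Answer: -3990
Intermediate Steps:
b = -1/2 (b = (-2 + 1)/2 = (1/2)*(-1) = -1/2 ≈ -0.50000)
N(z, x) = 8 + (6 + x)/(2*x) (N(z, x) = 8 + (x + 6)/(x + x) = 8 + (6 + x)/((2*x)) = 8 + (6 + x)*(1/(2*x)) = 8 + (6 + x)/(2*x))
d(J) = -2 + 1/(17/2 + J + 3/J) (d(J) = -2 + 1/(J + (17/2 + 3/J)) = -2 + 1/(17/2 + J + 3/J))
V(A) = -A/2 (V(A) = A*(-1/2) = -A/2)
(d(-2) + V(4))*1050 = (4*(-3 - 1*(-2)**2 - 8*(-2))/(6 + 2*(-2)**2 + 17*(-2)) - 1/2*4)*1050 = (4*(-3 - 1*4 + 16)/(6 + 2*4 - 34) - 2)*1050 = (4*(-3 - 4 + 16)/(6 + 8 - 34) - 2)*1050 = (4*9/(-20) - 2)*1050 = (4*(-1/20)*9 - 2)*1050 = (-9/5 - 2)*1050 = -19/5*1050 = -3990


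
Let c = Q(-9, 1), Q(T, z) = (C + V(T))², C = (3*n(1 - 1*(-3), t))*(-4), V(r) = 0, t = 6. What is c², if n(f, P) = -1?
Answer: 20736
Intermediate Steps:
C = 12 (C = (3*(-1))*(-4) = -3*(-4) = 12)
Q(T, z) = 144 (Q(T, z) = (12 + 0)² = 12² = 144)
c = 144
c² = 144² = 20736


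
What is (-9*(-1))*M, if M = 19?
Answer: 171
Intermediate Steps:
(-9*(-1))*M = -9*(-1)*19 = 9*19 = 171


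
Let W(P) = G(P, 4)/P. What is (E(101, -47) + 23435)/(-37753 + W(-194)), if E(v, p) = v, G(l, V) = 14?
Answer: -142687/228878 ≈ -0.62342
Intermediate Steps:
W(P) = 14/P
(E(101, -47) + 23435)/(-37753 + W(-194)) = (101 + 23435)/(-37753 + 14/(-194)) = 23536/(-37753 + 14*(-1/194)) = 23536/(-37753 - 7/97) = 23536/(-3662048/97) = 23536*(-97/3662048) = -142687/228878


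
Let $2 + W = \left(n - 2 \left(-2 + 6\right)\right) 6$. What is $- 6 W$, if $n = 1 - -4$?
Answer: $120$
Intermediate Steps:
$n = 5$ ($n = 1 + 4 = 5$)
$W = -20$ ($W = -2 + \left(5 - 2 \left(-2 + 6\right)\right) 6 = -2 + \left(5 - 8\right) 6 = -2 - 18 = -20$)
$- 6 W = \left(-6\right) \left(-20\right) = 120$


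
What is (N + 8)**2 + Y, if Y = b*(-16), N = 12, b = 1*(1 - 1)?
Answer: 400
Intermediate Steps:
b = 0 (b = 1*0 = 0)
Y = 0 (Y = 0*(-16) = 0)
(N + 8)**2 + Y = (12 + 8)**2 + 0 = 20**2 + 0 = 400 + 0 = 400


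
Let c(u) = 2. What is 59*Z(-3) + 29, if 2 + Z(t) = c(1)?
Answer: 29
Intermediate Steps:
Z(t) = 0 (Z(t) = -2 + 2 = 0)
59*Z(-3) + 29 = 59*0 + 29 = 0 + 29 = 29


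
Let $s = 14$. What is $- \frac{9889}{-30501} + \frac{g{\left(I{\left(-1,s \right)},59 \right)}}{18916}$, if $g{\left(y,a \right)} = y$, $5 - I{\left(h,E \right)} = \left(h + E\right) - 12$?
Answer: $\frac{46795582}{144239229} \approx 0.32443$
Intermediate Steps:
$I{\left(h,E \right)} = 17 - E - h$ ($I{\left(h,E \right)} = 5 - \left(\left(h + E\right) - 12\right) = 5 - \left(\left(E + h\right) - 12\right) = 5 - \left(-12 + E + h\right) = 17 - E - h$)
$- \frac{9889}{-30501} + \frac{g{\left(I{\left(-1,s \right)},59 \right)}}{18916} = - \frac{9889}{-30501} + \frac{17 - 14 - -1}{18916} = \left(-9889\right) \left(- \frac{1}{30501}\right) + \left(17 - 14 + 1\right) \frac{1}{18916} = \frac{9889}{30501} + 4 \cdot \frac{1}{18916} = \frac{9889}{30501} + \frac{1}{4729} = \frac{46795582}{144239229}$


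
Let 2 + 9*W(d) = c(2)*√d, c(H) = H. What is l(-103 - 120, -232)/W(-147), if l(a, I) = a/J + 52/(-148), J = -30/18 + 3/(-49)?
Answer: -10886355/2781808 - 76204485*I*√3/2781808 ≈ -3.9134 - 47.448*I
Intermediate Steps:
J = -254/147 (J = -30*1/18 + 3*(-1/49) = -5/3 - 3/49 = -254/147 ≈ -1.7279)
l(a, I) = -13/37 - 147*a/254 (l(a, I) = a/(-254/147) + 52/(-148) = a*(-147/254) + 52*(-1/148) = -147*a/254 - 13/37 = -13/37 - 147*a/254)
W(d) = -2/9 + 2*√d/9 (W(d) = -2/9 + (2*√d)/9 = -2/9 + 2*√d/9)
l(-103 - 120, -232)/W(-147) = (-13/37 - 147*(-103 - 120)/254)/(-2/9 + 2*√(-147)/9) = (-13/37 - 147/254*(-223))/(-2/9 + 2*(7*I*√3)/9) = (-13/37 + 32781/254)/(-2/9 + 14*I*√3/9) = 1209595/(9398*(-2/9 + 14*I*√3/9))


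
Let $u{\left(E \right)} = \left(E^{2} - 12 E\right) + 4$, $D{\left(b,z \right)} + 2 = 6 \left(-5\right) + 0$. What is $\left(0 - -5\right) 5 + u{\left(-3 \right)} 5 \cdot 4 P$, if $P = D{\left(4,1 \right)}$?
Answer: $-31335$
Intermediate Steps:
$D{\left(b,z \right)} = -32$ ($D{\left(b,z \right)} = -2 + \left(6 \left(-5\right) + 0\right) = -2 + \left(-30 + 0\right) = -2 - 30 = -32$)
$u{\left(E \right)} = 4 + E^{2} - 12 E$
$P = -32$
$\left(0 - -5\right) 5 + u{\left(-3 \right)} 5 \cdot 4 P = \left(0 - -5\right) 5 + \left(4 + \left(-3\right)^{2} - -36\right) 5 \cdot 4 \left(-32\right) = \left(0 + 5\right) 5 + \left(4 + 9 + 36\right) 20 \left(-32\right) = 5 \cdot 5 + 49 \left(-640\right) = 25 - 31360 = -31335$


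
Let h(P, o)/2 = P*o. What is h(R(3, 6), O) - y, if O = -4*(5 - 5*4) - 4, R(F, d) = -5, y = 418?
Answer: -978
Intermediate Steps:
O = 56 (O = -4*(5 - 20) - 4 = -4*(-15) - 4 = 60 - 4 = 56)
h(P, o) = 2*P*o (h(P, o) = 2*(P*o) = 2*P*o)
h(R(3, 6), O) - y = 2*(-5)*56 - 1*418 = -560 - 418 = -978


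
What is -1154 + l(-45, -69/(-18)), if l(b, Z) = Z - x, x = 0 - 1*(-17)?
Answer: -7003/6 ≈ -1167.2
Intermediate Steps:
x = 17 (x = 0 + 17 = 17)
l(b, Z) = -17 + Z (l(b, Z) = Z - 1*17 = Z - 17 = -17 + Z)
-1154 + l(-45, -69/(-18)) = -1154 + (-17 - 69/(-18)) = -1154 + (-17 - 69*(-1/18)) = -1154 + (-17 + 23/6) = -1154 - 79/6 = -7003/6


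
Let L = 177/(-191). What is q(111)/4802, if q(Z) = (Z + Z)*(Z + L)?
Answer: 2333664/458591 ≈ 5.0888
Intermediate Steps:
L = -177/191 (L = 177*(-1/191) = -177/191 ≈ -0.92670)
q(Z) = 2*Z*(-177/191 + Z) (q(Z) = (Z + Z)*(Z - 177/191) = (2*Z)*(-177/191 + Z) = 2*Z*(-177/191 + Z))
q(111)/4802 = ((2/191)*111*(-177 + 191*111))/4802 = ((2/191)*111*(-177 + 21201))*(1/4802) = ((2/191)*111*21024)*(1/4802) = (4667328/191)*(1/4802) = 2333664/458591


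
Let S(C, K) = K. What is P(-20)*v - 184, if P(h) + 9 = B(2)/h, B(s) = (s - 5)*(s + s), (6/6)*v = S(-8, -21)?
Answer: -38/5 ≈ -7.6000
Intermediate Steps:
v = -21
B(s) = 2*s*(-5 + s) (B(s) = (-5 + s)*(2*s) = 2*s*(-5 + s))
P(h) = -9 - 12/h (P(h) = -9 + (2*2*(-5 + 2))/h = -9 + (2*2*(-3))/h = -9 - 12/h)
P(-20)*v - 184 = (-9 - 12/(-20))*(-21) - 184 = (-9 - 12*(-1/20))*(-21) - 184 = (-9 + ⅗)*(-21) - 184 = -42/5*(-21) - 184 = 882/5 - 184 = -38/5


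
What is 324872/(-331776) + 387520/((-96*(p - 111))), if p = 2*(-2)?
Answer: 32547721/953856 ≈ 34.122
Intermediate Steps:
p = -4
324872/(-331776) + 387520/((-96*(p - 111))) = 324872/(-331776) + 387520/((-96*(-4 - 111))) = 324872*(-1/331776) + 387520/((-96*(-115))) = -40609/41472 + 387520/11040 = -40609/41472 + 387520*(1/11040) = -40609/41472 + 2422/69 = 32547721/953856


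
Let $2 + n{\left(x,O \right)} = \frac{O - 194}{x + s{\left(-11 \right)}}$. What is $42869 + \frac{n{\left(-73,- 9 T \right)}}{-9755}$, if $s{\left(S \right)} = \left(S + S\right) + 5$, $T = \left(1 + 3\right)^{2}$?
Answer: $\frac{18818419196}{438975} \approx 42869.0$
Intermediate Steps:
$T = 16$ ($T = 4^{2} = 16$)
$s{\left(S \right)} = 5 + 2 S$ ($s{\left(S \right)} = 2 S + 5 = 5 + 2 S$)
$n{\left(x,O \right)} = -2 + \frac{-194 + O}{-17 + x}$ ($n{\left(x,O \right)} = -2 + \frac{O - 194}{x + \left(5 + 2 \left(-11\right)\right)} = -2 + \frac{-194 + O}{x + \left(5 - 22\right)} = -2 + \frac{-194 + O}{x - 17} = -2 + \frac{-194 + O}{-17 + x}$)
$42869 + \frac{n{\left(-73,- 9 T \right)}}{-9755} = 42869 + \frac{\frac{1}{-17 - 73} \left(-160 - 144 - -146\right)}{-9755} = 42869 + \frac{-160 - 144 + 146}{-90} \left(- \frac{1}{9755}\right) = 42869 + \left(- \frac{1}{90}\right) \left(-158\right) \left(- \frac{1}{9755}\right) = 42869 + \frac{79}{45} \left(- \frac{1}{9755}\right) = 42869 - \frac{79}{438975} = \frac{18818419196}{438975}$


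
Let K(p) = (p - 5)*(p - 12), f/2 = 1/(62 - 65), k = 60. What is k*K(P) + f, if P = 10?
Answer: -1802/3 ≈ -600.67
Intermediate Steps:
f = -⅔ (f = 2/(62 - 65) = 2/(-3) = 2*(-⅓) = -⅔ ≈ -0.66667)
K(p) = (-12 + p)*(-5 + p) (K(p) = (-5 + p)*(-12 + p) = (-12 + p)*(-5 + p))
k*K(P) + f = 60*(60 + 10² - 17*10) - ⅔ = 60*(60 + 100 - 170) - ⅔ = 60*(-10) - ⅔ = -600 - ⅔ = -1802/3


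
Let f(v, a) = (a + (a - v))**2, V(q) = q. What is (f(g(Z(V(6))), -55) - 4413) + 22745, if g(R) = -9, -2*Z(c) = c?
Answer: 28533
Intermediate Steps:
Z(c) = -c/2
f(v, a) = (-v + 2*a)**2
(f(g(Z(V(6))), -55) - 4413) + 22745 = ((-1*(-9) + 2*(-55))**2 - 4413) + 22745 = ((9 - 110)**2 - 4413) + 22745 = ((-101)**2 - 4413) + 22745 = (10201 - 4413) + 22745 = 5788 + 22745 = 28533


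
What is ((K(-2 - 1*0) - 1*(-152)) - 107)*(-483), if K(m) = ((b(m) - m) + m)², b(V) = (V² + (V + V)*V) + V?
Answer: -70035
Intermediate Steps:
b(V) = V + 3*V² (b(V) = (V² + (2*V)*V) + V = (V² + 2*V²) + V = 3*V² + V = V + 3*V²)
K(m) = m²*(1 + 3*m)² (K(m) = ((m*(1 + 3*m) - m) + m)² = ((-m + m*(1 + 3*m)) + m)² = (m*(1 + 3*m))² = m²*(1 + 3*m)²)
((K(-2 - 1*0) - 1*(-152)) - 107)*(-483) = (((-2 - 1*0)²*(1 + 3*(-2 - 1*0))² - 1*(-152)) - 107)*(-483) = (((-2 + 0)²*(1 + 3*(-2 + 0))² + 152) - 107)*(-483) = (((-2)²*(1 + 3*(-2))² + 152) - 107)*(-483) = ((4*(1 - 6)² + 152) - 107)*(-483) = ((4*(-5)² + 152) - 107)*(-483) = ((4*25 + 152) - 107)*(-483) = ((100 + 152) - 107)*(-483) = (252 - 107)*(-483) = 145*(-483) = -70035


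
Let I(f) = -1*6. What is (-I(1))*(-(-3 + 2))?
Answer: 6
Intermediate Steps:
I(f) = -6
(-I(1))*(-(-3 + 2)) = (-1*(-6))*(-(-3 + 2)) = 6*(-1*(-1)) = 6*1 = 6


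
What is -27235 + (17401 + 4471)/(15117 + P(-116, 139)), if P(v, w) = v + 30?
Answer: -409347413/15031 ≈ -27234.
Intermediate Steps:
P(v, w) = 30 + v
-27235 + (17401 + 4471)/(15117 + P(-116, 139)) = -27235 + (17401 + 4471)/(15117 + (30 - 116)) = -27235 + 21872/(15117 - 86) = -27235 + 21872/15031 = -409347413/15031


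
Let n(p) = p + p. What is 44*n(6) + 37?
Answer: 565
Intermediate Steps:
n(p) = 2*p
44*n(6) + 37 = 44*(2*6) + 37 = 44*12 + 37 = 528 + 37 = 565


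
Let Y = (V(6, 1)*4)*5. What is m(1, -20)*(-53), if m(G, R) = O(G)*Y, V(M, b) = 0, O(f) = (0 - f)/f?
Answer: 0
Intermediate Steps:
O(f) = -1 (O(f) = (-f)/f = -1)
Y = 0 (Y = (0*4)*5 = 0*5 = 0)
m(G, R) = 0 (m(G, R) = -1*0 = 0)
m(1, -20)*(-53) = 0*(-53) = 0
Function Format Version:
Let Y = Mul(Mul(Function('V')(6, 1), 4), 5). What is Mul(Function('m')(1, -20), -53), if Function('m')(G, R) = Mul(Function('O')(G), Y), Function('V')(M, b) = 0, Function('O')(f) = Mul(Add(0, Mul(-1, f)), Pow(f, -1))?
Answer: 0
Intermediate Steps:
Function('O')(f) = -1 (Function('O')(f) = Mul(Mul(-1, f), Pow(f, -1)) = -1)
Y = 0 (Y = Mul(Mul(0, 4), 5) = Mul(0, 5) = 0)
Function('m')(G, R) = 0 (Function('m')(G, R) = Mul(-1, 0) = 0)
Mul(Function('m')(1, -20), -53) = Mul(0, -53) = 0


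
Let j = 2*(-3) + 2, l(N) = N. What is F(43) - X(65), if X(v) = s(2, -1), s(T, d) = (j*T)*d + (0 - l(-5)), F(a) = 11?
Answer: -2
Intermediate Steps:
j = -4 (j = -6 + 2 = -4)
s(T, d) = 5 - 4*T*d (s(T, d) = (-4*T)*d + (0 - 1*(-5)) = -4*T*d + (0 + 5) = -4*T*d + 5 = 5 - 4*T*d)
X(v) = 13 (X(v) = 5 - 4*2*(-1) = 5 + 8 = 13)
F(43) - X(65) = 11 - 1*13 = 11 - 13 = -2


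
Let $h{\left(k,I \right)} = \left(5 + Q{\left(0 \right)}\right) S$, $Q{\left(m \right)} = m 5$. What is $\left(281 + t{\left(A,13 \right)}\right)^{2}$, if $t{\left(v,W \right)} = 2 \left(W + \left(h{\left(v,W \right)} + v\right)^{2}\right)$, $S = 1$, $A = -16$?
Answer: $301401$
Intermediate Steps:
$Q{\left(m \right)} = 5 m$
$h{\left(k,I \right)} = 5$ ($h{\left(k,I \right)} = \left(5 + 5 \cdot 0\right) 1 = \left(5 + 0\right) 1 = 5 \cdot 1 = 5$)
$t{\left(v,W \right)} = 2 W + 2 \left(5 + v\right)^{2}$ ($t{\left(v,W \right)} = 2 \left(W + \left(5 + v\right)^{2}\right) = 2 W + 2 \left(5 + v\right)^{2}$)
$\left(281 + t{\left(A,13 \right)}\right)^{2} = \left(281 + \left(2 \cdot 13 + 2 \left(5 - 16\right)^{2}\right)\right)^{2} = \left(281 + \left(26 + 2 \left(-11\right)^{2}\right)\right)^{2} = \left(281 + \left(26 + 2 \cdot 121\right)\right)^{2} = \left(281 + \left(26 + 242\right)\right)^{2} = \left(281 + 268\right)^{2} = 549^{2} = 301401$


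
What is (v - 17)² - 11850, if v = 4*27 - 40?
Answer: -9249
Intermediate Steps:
v = 68 (v = 108 - 40 = 68)
(v - 17)² - 11850 = (68 - 17)² - 11850 = 51² - 11850 = 2601 - 11850 = -9249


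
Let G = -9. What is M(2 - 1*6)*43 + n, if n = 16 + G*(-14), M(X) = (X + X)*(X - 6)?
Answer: 3582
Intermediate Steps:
M(X) = 2*X*(-6 + X) (M(X) = (2*X)*(-6 + X) = 2*X*(-6 + X))
n = 142 (n = 16 - 9*(-14) = 16 + 126 = 142)
M(2 - 1*6)*43 + n = (2*(2 - 1*6)*(-6 + (2 - 1*6)))*43 + 142 = (2*(2 - 6)*(-6 + (2 - 6)))*43 + 142 = (2*(-4)*(-6 - 4))*43 + 142 = (2*(-4)*(-10))*43 + 142 = 80*43 + 142 = 3440 + 142 = 3582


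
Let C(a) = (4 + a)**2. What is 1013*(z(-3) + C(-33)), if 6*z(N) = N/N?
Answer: 5112611/6 ≈ 8.5210e+5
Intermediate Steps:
z(N) = 1/6 (z(N) = (N/N)/6 = (1/6)*1 = 1/6)
1013*(z(-3) + C(-33)) = 1013*(1/6 + (4 - 33)**2) = 1013*(1/6 + (-29)**2) = 1013*(1/6 + 841) = 1013*(5047/6) = 5112611/6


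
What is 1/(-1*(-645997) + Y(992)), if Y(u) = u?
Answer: 1/646989 ≈ 1.5456e-6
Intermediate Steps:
1/(-1*(-645997) + Y(992)) = 1/(-1*(-645997) + 992) = 1/(645997 + 992) = 1/646989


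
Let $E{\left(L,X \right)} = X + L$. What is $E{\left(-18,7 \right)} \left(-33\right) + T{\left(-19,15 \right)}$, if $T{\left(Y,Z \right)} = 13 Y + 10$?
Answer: $126$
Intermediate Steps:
$T{\left(Y,Z \right)} = 10 + 13 Y$
$E{\left(L,X \right)} = L + X$
$E{\left(-18,7 \right)} \left(-33\right) + T{\left(-19,15 \right)} = \left(-18 + 7\right) \left(-33\right) + \left(10 + 13 \left(-19\right)\right) = \left(-11\right) \left(-33\right) + \left(10 - 247\right) = 363 - 237 = 126$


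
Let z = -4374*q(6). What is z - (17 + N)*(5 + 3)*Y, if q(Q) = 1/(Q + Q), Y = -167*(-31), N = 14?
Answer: -2568521/2 ≈ -1.2843e+6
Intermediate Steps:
Y = 5177
q(Q) = 1/(2*Q)
z = -729/2 (z = -2187/6 = -4374*1/12 = -729/2 ≈ -364.50)
z - (17 + N)*(5 + 3)*Y = -729/2 - (17 + 14)*(5 + 3)*5177 = -729/2 - 31*8*5177 = -729/2 - 248*5177 = -729/2 - 1*1283896 = -729/2 - 1283896 = -2568521/2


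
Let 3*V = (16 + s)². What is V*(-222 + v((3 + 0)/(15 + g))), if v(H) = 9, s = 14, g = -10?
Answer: -63900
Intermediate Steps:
V = 300 (V = (16 + 14)²/3 = (⅓)*30² = (⅓)*900 = 300)
V*(-222 + v((3 + 0)/(15 + g))) = 300*(-222 + 9) = 300*(-213) = -63900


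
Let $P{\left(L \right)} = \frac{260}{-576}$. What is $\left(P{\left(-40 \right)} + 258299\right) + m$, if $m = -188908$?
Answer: $\frac{9992239}{144} \approx 69391.0$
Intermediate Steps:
$P{\left(L \right)} = - \frac{65}{144}$ ($P{\left(L \right)} = 260 \left(- \frac{1}{576}\right) = - \frac{65}{144}$)
$\left(P{\left(-40 \right)} + 258299\right) + m = \left(- \frac{65}{144} + 258299\right) - 188908 = \frac{37194991}{144} - 188908 = \frac{9992239}{144}$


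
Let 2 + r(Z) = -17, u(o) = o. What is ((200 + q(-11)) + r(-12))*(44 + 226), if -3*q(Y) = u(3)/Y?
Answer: 537840/11 ≈ 48895.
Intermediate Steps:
r(Z) = -19 (r(Z) = -2 - 17 = -19)
q(Y) = -1/Y
((200 + q(-11)) + r(-12))*(44 + 226) = ((200 - 1/(-11)) - 19)*(44 + 226) = ((200 - 1*(-1/11)) - 19)*270 = ((200 + 1/11) - 19)*270 = (2201/11 - 19)*270 = (1992/11)*270 = 537840/11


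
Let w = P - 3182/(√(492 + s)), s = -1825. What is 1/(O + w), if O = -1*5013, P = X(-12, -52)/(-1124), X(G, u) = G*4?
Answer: -12270671751/61530946262059 - 5843114*I*√1333/61530946262059 ≈ -0.00019942 - 3.4671e-6*I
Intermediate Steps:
X(G, u) = 4*G
P = 12/281 (P = (4*(-12))/(-1124) = -48*(-1/1124) = 12/281 ≈ 0.042705)
O = -5013
w = 12/281 + 74*I*√1333/31 (w = 12/281 - 3182/(√(492 - 1825)) = 12/281 - 3182/(√(-1333)) = 12/281 - 3182/(I*√1333) = 12/281 - 3182*(-I*√1333/1333) = 12/281 - (-74)*I*√1333/31 = 12/281 + 74*I*√1333/31 ≈ 0.042705 + 87.154*I)
1/(O + w) = 1/(-5013 + (12/281 + 74*I*√1333/31)) = 1/(-1408641/281 + 74*I*√1333/31)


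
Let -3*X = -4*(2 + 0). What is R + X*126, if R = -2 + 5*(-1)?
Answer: 329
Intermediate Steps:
X = 8/3 (X = -(-4)*(2 + 0)/3 = -(-4)*2/3 = -1/3*(-8) = 8/3 ≈ 2.6667)
R = -7 (R = -2 - 5 = -7)
R + X*126 = -7 + (8/3)*126 = -7 + 336 = 329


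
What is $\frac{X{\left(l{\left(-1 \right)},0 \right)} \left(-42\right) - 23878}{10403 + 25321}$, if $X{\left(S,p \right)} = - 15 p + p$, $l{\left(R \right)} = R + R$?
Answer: $- \frac{11939}{17862} \approx -0.6684$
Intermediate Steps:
$l{\left(R \right)} = 2 R$
$X{\left(S,p \right)} = - 14 p$
$\frac{X{\left(l{\left(-1 \right)},0 \right)} \left(-42\right) - 23878}{10403 + 25321} = \frac{\left(-14\right) 0 \left(-42\right) - 23878}{10403 + 25321} = \frac{0 \left(-42\right) - 23878}{35724} = \left(0 - 23878\right) \frac{1}{35724} = \left(-23878\right) \frac{1}{35724} = - \frac{11939}{17862}$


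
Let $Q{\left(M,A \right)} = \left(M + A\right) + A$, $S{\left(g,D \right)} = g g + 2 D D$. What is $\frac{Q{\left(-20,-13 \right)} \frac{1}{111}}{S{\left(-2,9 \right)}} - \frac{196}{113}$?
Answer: $- \frac{1808347}{1041069} \approx -1.737$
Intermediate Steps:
$S{\left(g,D \right)} = g^{2} + 2 D^{2}$
$Q{\left(M,A \right)} = M + 2 A$ ($Q{\left(M,A \right)} = \left(A + M\right) + A = M + 2 A$)
$\frac{Q{\left(-20,-13 \right)} \frac{1}{111}}{S{\left(-2,9 \right)}} - \frac{196}{113} = \frac{\left(-20 + 2 \left(-13\right)\right) \frac{1}{111}}{\left(-2\right)^{2} + 2 \cdot 9^{2}} - \frac{196}{113} = \frac{\left(-20 - 26\right) \frac{1}{111}}{4 + 2 \cdot 81} - \frac{196}{113} = \frac{\left(-46\right) \frac{1}{111}}{4 + 162} - \frac{196}{113} = - \frac{46}{111 \cdot 166} - \frac{196}{113} = \left(- \frac{46}{111}\right) \frac{1}{166} - \frac{196}{113} = - \frac{23}{9213} - \frac{196}{113} = - \frac{1808347}{1041069}$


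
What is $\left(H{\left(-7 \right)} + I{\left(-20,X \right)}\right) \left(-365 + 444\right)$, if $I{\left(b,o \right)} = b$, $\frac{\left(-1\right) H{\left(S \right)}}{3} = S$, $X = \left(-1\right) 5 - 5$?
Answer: $79$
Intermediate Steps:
$X = -10$ ($X = -5 - 5 = -10$)
$H{\left(S \right)} = - 3 S$
$\left(H{\left(-7 \right)} + I{\left(-20,X \right)}\right) \left(-365 + 444\right) = \left(\left(-3\right) \left(-7\right) - 20\right) \left(-365 + 444\right) = \left(21 - 20\right) 79 = 1 \cdot 79 = 79$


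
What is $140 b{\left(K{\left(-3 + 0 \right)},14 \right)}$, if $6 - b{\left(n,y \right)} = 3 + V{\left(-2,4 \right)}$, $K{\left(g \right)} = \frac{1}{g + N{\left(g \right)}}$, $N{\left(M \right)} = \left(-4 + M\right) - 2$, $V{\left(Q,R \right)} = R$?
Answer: $-140$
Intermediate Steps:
$N{\left(M \right)} = -6 + M$
$K{\left(g \right)} = \frac{1}{-6 + 2 g}$ ($K{\left(g \right)} = \frac{1}{g + \left(-6 + g\right)} = \frac{1}{-6 + 2 g}$)
$b{\left(n,y \right)} = -1$ ($b{\left(n,y \right)} = 6 - \left(3 + 4\right) = 6 - 7 = -1$)
$140 b{\left(K{\left(-3 + 0 \right)},14 \right)} = 140 \left(-1\right) = -140$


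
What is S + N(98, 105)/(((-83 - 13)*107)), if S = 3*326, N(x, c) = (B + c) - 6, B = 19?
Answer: 5022949/5136 ≈ 977.99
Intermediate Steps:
N(x, c) = 13 + c (N(x, c) = (19 + c) - 6 = 13 + c)
S = 978
S + N(98, 105)/(((-83 - 13)*107)) = 978 + (13 + 105)/(((-83 - 13)*107)) = 978 + 118/((-96*107)) = 978 + 118/(-10272) = 978 + 118*(-1/10272) = 978 - 59/5136 = 5022949/5136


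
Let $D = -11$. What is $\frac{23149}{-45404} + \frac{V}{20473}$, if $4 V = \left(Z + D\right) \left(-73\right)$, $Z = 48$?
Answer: $- \frac{126147132}{232389023} \approx -0.54283$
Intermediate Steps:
$V = - \frac{2701}{4}$ ($V = \frac{\left(48 - 11\right) \left(-73\right)}{4} = \frac{37 \left(-73\right)}{4} = \frac{1}{4} \left(-2701\right) = - \frac{2701}{4} \approx -675.25$)
$\frac{23149}{-45404} + \frac{V}{20473} = \frac{23149}{-45404} - \frac{2701}{4 \cdot 20473} = 23149 \left(- \frac{1}{45404}\right) - \frac{2701}{81892} = - \frac{23149}{45404} - \frac{2701}{81892} = - \frac{126147132}{232389023}$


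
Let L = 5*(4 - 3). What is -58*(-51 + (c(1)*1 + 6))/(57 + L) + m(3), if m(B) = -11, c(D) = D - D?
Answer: 964/31 ≈ 31.097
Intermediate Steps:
c(D) = 0
L = 5 (L = 5*1 = 5)
-58*(-51 + (c(1)*1 + 6))/(57 + L) + m(3) = -58*(-51 + (0*1 + 6))/(57 + 5) - 11 = -58*(-51 + (0 + 6))/62 - 11 = -58*(-51 + 6)/62 - 11 = -(-2610)/62 - 11 = -58*(-45/62) - 11 = 1305/31 - 11 = 964/31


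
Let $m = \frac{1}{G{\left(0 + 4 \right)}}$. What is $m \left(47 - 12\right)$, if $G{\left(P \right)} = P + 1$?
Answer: $7$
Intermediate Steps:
$G{\left(P \right)} = 1 + P$
$m = \frac{1}{5}$ ($m = \frac{1}{1 + \left(0 + 4\right)} = \frac{1}{1 + 4} = \frac{1}{5} \approx 0.2$)
$m \left(47 - 12\right) = \frac{47 - 12}{5} = \frac{1}{5} \cdot 35 = 7$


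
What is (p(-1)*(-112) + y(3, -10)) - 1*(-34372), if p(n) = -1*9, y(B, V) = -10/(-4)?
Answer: 70765/2 ≈ 35383.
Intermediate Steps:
y(B, V) = 5/2 (y(B, V) = -10*(-¼) = 5/2)
p(n) = -9
(p(-1)*(-112) + y(3, -10)) - 1*(-34372) = (-9*(-112) + 5/2) - 1*(-34372) = (1008 + 5/2) + 34372 = 2021/2 + 34372 = 70765/2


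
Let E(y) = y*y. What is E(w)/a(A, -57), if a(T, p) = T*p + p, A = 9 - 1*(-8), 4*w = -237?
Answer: -6241/1824 ≈ -3.4216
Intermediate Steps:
w = -237/4 (w = (¼)*(-237) = -237/4 ≈ -59.250)
A = 17 (A = 9 + 8 = 17)
E(y) = y²
a(T, p) = p + T*p
E(w)/a(A, -57) = (-237/4)²/((-57*(1 + 17))) = 56169/(16*((-57*18))) = (56169/16)/(-1026) = (56169/16)*(-1/1026) = -6241/1824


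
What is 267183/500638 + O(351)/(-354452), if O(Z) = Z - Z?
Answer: 267183/500638 ≈ 0.53368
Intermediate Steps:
O(Z) = 0
267183/500638 + O(351)/(-354452) = 267183/500638 + 0/(-354452) = 267183*(1/500638) + 0*(-1/354452) = 267183/500638 + 0 = 267183/500638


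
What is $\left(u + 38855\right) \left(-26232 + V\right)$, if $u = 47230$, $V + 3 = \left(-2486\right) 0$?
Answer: $-2258439975$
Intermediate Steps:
$V = -3$ ($V = -3 - 0 = -3 + 0 = -3$)
$\left(u + 38855\right) \left(-26232 + V\right) = \left(47230 + 38855\right) \left(-26232 - 3\right) = 86085 \left(-26235\right) = -2258439975$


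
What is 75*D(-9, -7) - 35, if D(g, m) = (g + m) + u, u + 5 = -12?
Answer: -2510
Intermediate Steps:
u = -17 (u = -5 - 12 = -17)
D(g, m) = -17 + g + m (D(g, m) = (g + m) - 17 = -17 + g + m)
75*D(-9, -7) - 35 = 75*(-17 - 9 - 7) - 35 = 75*(-33) - 35 = -2475 - 35 = -2510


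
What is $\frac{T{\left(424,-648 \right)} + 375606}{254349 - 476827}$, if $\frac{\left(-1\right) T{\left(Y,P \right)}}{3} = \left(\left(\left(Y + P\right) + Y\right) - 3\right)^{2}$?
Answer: $- \frac{259179}{222478} \approx -1.165$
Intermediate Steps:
$T{\left(Y,P \right)} = - 3 \left(-3 + P + 2 Y\right)^{2}$ ($T{\left(Y,P \right)} = - 3 \left(\left(\left(Y + P\right) + Y\right) - 3\right)^{2} = - 3 \left(\left(\left(P + Y\right) + Y\right) - 3\right)^{2} = - 3 \left(\left(P + 2 Y\right) - 3\right)^{2} = - 3 \left(-3 + P + 2 Y\right)^{2}$)
$\frac{T{\left(424,-648 \right)} + 375606}{254349 - 476827} = \frac{- 3 \left(-3 - 648 + 2 \cdot 424\right)^{2} + 375606}{254349 - 476827} = \frac{- 3 \left(-3 - 648 + 848\right)^{2} + 375606}{-222478} = \left(- 3 \cdot 197^{2} + 375606\right) \left(- \frac{1}{222478}\right) = \left(\left(-3\right) 38809 + 375606\right) \left(- \frac{1}{222478}\right) = \left(-116427 + 375606\right) \left(- \frac{1}{222478}\right) = 259179 \left(- \frac{1}{222478}\right) = - \frac{259179}{222478}$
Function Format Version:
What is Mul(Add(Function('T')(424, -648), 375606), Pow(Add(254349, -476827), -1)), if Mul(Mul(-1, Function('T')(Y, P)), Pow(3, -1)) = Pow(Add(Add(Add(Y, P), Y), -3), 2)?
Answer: Rational(-259179, 222478) ≈ -1.1650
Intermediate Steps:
Function('T')(Y, P) = Mul(-3, Pow(Add(-3, P, Mul(2, Y)), 2)) (Function('T')(Y, P) = Mul(-3, Pow(Add(Add(Add(Y, P), Y), -3), 2)) = Mul(-3, Pow(Add(Add(Add(P, Y), Y), -3), 2)) = Mul(-3, Pow(Add(Add(P, Mul(2, Y)), -3), 2)) = Mul(-3, Pow(Add(-3, P, Mul(2, Y)), 2)))
Mul(Add(Function('T')(424, -648), 375606), Pow(Add(254349, -476827), -1)) = Mul(Add(Mul(-3, Pow(Add(-3, -648, Mul(2, 424)), 2)), 375606), Pow(Add(254349, -476827), -1)) = Mul(Add(Mul(-3, Pow(Add(-3, -648, 848), 2)), 375606), Pow(-222478, -1)) = Mul(Add(Mul(-3, Pow(197, 2)), 375606), Rational(-1, 222478)) = Mul(Add(Mul(-3, 38809), 375606), Rational(-1, 222478)) = Mul(Add(-116427, 375606), Rational(-1, 222478)) = Mul(259179, Rational(-1, 222478)) = Rational(-259179, 222478)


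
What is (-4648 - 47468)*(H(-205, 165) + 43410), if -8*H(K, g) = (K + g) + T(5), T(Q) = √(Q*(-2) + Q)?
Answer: -2262616140 + 13029*I*√5/2 ≈ -2.2626e+9 + 14567.0*I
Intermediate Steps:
T(Q) = √(-Q) (T(Q) = √(-2*Q + Q) = √(-Q))
H(K, g) = -K/8 - g/8 - I*√5/8 (H(K, g) = -((K + g) + √(-1*5))/8 = -((K + g) + √(-5))/8 = -((K + g) + I*√5)/8 = -(K + g + I*√5)/8 = -K/8 - g/8 - I*√5/8)
(-4648 - 47468)*(H(-205, 165) + 43410) = (-4648 - 47468)*((-⅛*(-205) - ⅛*165 - I*√5/8) + 43410) = -52116*((205/8 - 165/8 - I*√5/8) + 43410) = -52116*((5 - I*√5/8) + 43410) = -52116*(43415 - I*√5/8) = -2262616140 + 13029*I*√5/2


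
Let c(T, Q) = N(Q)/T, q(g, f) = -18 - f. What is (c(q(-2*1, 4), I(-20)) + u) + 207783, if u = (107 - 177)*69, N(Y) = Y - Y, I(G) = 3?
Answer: 202953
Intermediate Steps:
N(Y) = 0
c(T, Q) = 0 (c(T, Q) = 0/T = 0)
u = -4830 (u = -70*69 = -4830)
(c(q(-2*1, 4), I(-20)) + u) + 207783 = (0 - 4830) + 207783 = -4830 + 207783 = 202953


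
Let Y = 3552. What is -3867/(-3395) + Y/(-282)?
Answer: -1828091/159565 ≈ -11.457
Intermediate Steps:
-3867/(-3395) + Y/(-282) = -3867/(-3395) + 3552/(-282) = -3867*(-1/3395) + 3552*(-1/282) = 3867/3395 - 592/47 = -1828091/159565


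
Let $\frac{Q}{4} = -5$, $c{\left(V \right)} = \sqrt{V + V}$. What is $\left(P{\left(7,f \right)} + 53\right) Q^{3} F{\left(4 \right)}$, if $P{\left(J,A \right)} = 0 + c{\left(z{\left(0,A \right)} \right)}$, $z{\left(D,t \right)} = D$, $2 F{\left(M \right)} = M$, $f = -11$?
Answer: $-848000$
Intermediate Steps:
$F{\left(M \right)} = \frac{M}{2}$
$c{\left(V \right)} = \sqrt{2} \sqrt{V}$ ($c{\left(V \right)} = \sqrt{2 V} = \sqrt{2} \sqrt{V}$)
$Q = -20$ ($Q = 4 \left(-5\right) = -20$)
$P{\left(J,A \right)} = 0$ ($P{\left(J,A \right)} = 0 + \sqrt{2} \sqrt{0} = 0 + \sqrt{2} \cdot 0 = 0 + 0 = 0$)
$\left(P{\left(7,f \right)} + 53\right) Q^{3} F{\left(4 \right)} = \left(0 + 53\right) \left(-20\right)^{3} \cdot \frac{1}{2} \cdot 4 = 53 \left(\left(-8000\right) 2\right) = 53 \left(-16000\right) = -848000$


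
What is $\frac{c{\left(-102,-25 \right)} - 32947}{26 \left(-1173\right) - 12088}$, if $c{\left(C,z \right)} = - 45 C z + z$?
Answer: $\frac{73861}{21293} \approx 3.4688$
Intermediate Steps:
$c{\left(C,z \right)} = z - 45 C z$ ($c{\left(C,z \right)} = - 45 C z + z = z - 45 C z$)
$\frac{c{\left(-102,-25 \right)} - 32947}{26 \left(-1173\right) - 12088} = \frac{- 25 \left(1 - -4590\right) - 32947}{26 \left(-1173\right) - 12088} = \frac{- 25 \left(1 + 4590\right) - 32947}{-30498 - 12088} = \frac{\left(-25\right) 4591 - 32947}{-42586} = \left(-114775 - 32947\right) \left(- \frac{1}{42586}\right) = \left(-147722\right) \left(- \frac{1}{42586}\right) = \frac{73861}{21293}$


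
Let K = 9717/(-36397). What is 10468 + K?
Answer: 380994079/36397 ≈ 10468.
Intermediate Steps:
K = -9717/36397 (K = 9717*(-1/36397) = -9717/36397 ≈ -0.26697)
10468 + K = 10468 - 9717/36397 = 380994079/36397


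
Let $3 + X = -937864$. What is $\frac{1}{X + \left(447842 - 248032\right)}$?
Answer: $- \frac{1}{738057} \approx -1.3549 \cdot 10^{-6}$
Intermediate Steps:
$X = -937867$ ($X = -3 - 937864 = -937867$)
$\frac{1}{X + \left(447842 - 248032\right)} = \frac{1}{-937867 + \left(447842 - 248032\right)} = \frac{1}{-937867 + 199810} = \frac{1}{-738057} = - \frac{1}{738057}$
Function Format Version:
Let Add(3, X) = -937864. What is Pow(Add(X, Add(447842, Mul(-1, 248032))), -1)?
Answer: Rational(-1, 738057) ≈ -1.3549e-6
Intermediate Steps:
X = -937867 (X = Add(-3, -937864) = -937867)
Pow(Add(X, Add(447842, Mul(-1, 248032))), -1) = Pow(Add(-937867, Add(447842, Mul(-1, 248032))), -1) = Pow(Add(-937867, Add(447842, -248032)), -1) = Pow(Add(-937867, 199810), -1) = Pow(-738057, -1) = Rational(-1, 738057)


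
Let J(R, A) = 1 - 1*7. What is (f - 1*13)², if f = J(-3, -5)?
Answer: 361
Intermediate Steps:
J(R, A) = -6 (J(R, A) = 1 - 7 = -6)
f = -6
(f - 1*13)² = (-6 - 1*13)² = (-6 - 13)² = (-19)² = 361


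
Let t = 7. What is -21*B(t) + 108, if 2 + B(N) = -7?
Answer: 297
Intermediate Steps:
B(N) = -9 (B(N) = -2 - 7 = -9)
-21*B(t) + 108 = -21*(-9) + 108 = 189 + 108 = 297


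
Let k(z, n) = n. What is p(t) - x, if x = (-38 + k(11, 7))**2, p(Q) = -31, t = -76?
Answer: -992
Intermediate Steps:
x = 961 (x = (-38 + 7)**2 = (-31)**2 = 961)
p(t) - x = -31 - 1*961 = -31 - 961 = -992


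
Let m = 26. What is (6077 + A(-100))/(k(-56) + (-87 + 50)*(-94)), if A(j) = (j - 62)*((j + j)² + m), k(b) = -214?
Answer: -6478135/3264 ≈ -1984.7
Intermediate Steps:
A(j) = (-62 + j)*(26 + 4*j²) (A(j) = (j - 62)*((j + j)² + 26) = (-62 + j)*((2*j)² + 26) = (-62 + j)*(4*j² + 26) = (-62 + j)*(26 + 4*j²))
(6077 + A(-100))/(k(-56) + (-87 + 50)*(-94)) = (6077 + (-1612 - 248*(-100)² + 4*(-100)³ + 26*(-100)))/(-214 + (-87 + 50)*(-94)) = (6077 + (-1612 - 248*10000 + 4*(-1000000) - 2600))/(-214 - 37*(-94)) = (6077 + (-1612 - 2480000 - 4000000 - 2600))/(-214 + 3478) = (6077 - 6484212)/3264 = -6478135*1/3264 = -6478135/3264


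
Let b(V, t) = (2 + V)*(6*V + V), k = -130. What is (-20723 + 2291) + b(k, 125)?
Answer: 98048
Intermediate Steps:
b(V, t) = 7*V*(2 + V) (b(V, t) = (2 + V)*(7*V) = 7*V*(2 + V))
(-20723 + 2291) + b(k, 125) = (-20723 + 2291) + 7*(-130)*(2 - 130) = -18432 + 7*(-130)*(-128) = -18432 + 116480 = 98048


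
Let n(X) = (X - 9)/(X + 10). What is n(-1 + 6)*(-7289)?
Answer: 29156/15 ≈ 1943.7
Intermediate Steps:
n(X) = (-9 + X)/(10 + X)
n(-1 + 6)*(-7289) = ((-9 + (-1 + 6))/(10 + (-1 + 6)))*(-7289) = ((-9 + 5)/(10 + 5))*(-7289) = (-4/15)*(-7289) = ((1/15)*(-4))*(-7289) = -4/15*(-7289) = 29156/15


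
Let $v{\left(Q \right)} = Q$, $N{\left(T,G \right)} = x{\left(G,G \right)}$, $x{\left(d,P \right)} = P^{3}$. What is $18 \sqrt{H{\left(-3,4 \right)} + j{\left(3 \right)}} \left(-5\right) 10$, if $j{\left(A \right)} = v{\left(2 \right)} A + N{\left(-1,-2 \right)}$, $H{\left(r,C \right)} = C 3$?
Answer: $- 900 \sqrt{10} \approx -2846.1$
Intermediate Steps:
$N{\left(T,G \right)} = G^{3}$
$H{\left(r,C \right)} = 3 C$
$j{\left(A \right)} = -8 + 2 A$ ($j{\left(A \right)} = 2 A + \left(-2\right)^{3} = 2 A - 8 = -8 + 2 A$)
$18 \sqrt{H{\left(-3,4 \right)} + j{\left(3 \right)}} \left(-5\right) 10 = 18 \sqrt{3 \cdot 4 + \left(-8 + 2 \cdot 3\right)} \left(-5\right) 10 = 18 \sqrt{12 + \left(-8 + 6\right)} \left(-5\right) 10 = 18 \sqrt{12 - 2} \left(-5\right) 10 = 18 \sqrt{10} \left(-5\right) 10 = 18 \left(- 5 \sqrt{10}\right) 10 = - 90 \sqrt{10} \cdot 10 = - 900 \sqrt{10}$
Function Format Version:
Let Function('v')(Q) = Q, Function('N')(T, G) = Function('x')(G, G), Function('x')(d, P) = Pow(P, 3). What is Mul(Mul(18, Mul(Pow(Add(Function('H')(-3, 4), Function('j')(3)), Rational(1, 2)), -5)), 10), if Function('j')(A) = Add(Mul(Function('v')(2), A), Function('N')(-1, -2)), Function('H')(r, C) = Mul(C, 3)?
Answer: Mul(-900, Pow(10, Rational(1, 2))) ≈ -2846.1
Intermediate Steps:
Function('N')(T, G) = Pow(G, 3)
Function('H')(r, C) = Mul(3, C)
Function('j')(A) = Add(-8, Mul(2, A)) (Function('j')(A) = Add(Mul(2, A), Pow(-2, 3)) = Add(Mul(2, A), -8) = Add(-8, Mul(2, A)))
Mul(Mul(18, Mul(Pow(Add(Function('H')(-3, 4), Function('j')(3)), Rational(1, 2)), -5)), 10) = Mul(Mul(18, Mul(Pow(Add(Mul(3, 4), Add(-8, Mul(2, 3))), Rational(1, 2)), -5)), 10) = Mul(Mul(18, Mul(Pow(Add(12, Add(-8, 6)), Rational(1, 2)), -5)), 10) = Mul(Mul(18, Mul(Pow(Add(12, -2), Rational(1, 2)), -5)), 10) = Mul(Mul(18, Mul(Pow(10, Rational(1, 2)), -5)), 10) = Mul(Mul(18, Mul(-5, Pow(10, Rational(1, 2)))), 10) = Mul(Mul(-90, Pow(10, Rational(1, 2))), 10) = Mul(-900, Pow(10, Rational(1, 2)))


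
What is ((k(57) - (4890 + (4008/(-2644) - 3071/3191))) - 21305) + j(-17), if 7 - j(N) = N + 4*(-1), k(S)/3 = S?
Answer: -54826861683/2109251 ≈ -25994.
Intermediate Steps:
k(S) = 3*S
j(N) = 11 - N (j(N) = 7 - (N + 4*(-1)) = 7 - (N - 4) = 7 - (-4 + N) = 7 + (4 - N) = 11 - N)
((k(57) - (4890 + (4008/(-2644) - 3071/3191))) - 21305) + j(-17) = ((3*57 - (4890 + (4008/(-2644) - 3071/3191))) - 21305) + (11 - 1*(-17)) = ((171 - (4890 + (4008*(-1/2644) - 3071*1/3191))) - 21305) + (11 + 17) = ((171 - (4890 + (-1002/661 - 3071/3191))) - 21305) + 28 = ((171 - (4890 - 5227313/2109251)) - 21305) + 28 = ((171 - 1*10309010077/2109251) - 21305) + 28 = ((171 - 10309010077/2109251) - 21305) + 28 = (-9948328156/2109251 - 21305) + 28 = -54885920711/2109251 + 28 = -54826861683/2109251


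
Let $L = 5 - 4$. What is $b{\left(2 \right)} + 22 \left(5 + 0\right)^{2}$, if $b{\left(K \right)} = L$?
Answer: $551$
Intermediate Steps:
$L = 1$
$b{\left(K \right)} = 1$
$b{\left(2 \right)} + 22 \left(5 + 0\right)^{2} = 1 + 22 \left(5 + 0\right)^{2} = 1 + 22 \cdot 5^{2} = 1 + 22 \cdot 25 = 1 + 550 = 551$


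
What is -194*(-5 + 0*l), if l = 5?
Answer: 970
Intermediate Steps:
-194*(-5 + 0*l) = -194*(-5 + 0*5) = -194*(-5 + 0) = -194*(-5) = 970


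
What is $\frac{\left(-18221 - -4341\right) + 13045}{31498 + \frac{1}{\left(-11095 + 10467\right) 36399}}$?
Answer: $- \frac{3817381524}{143999860171} \approx -0.02651$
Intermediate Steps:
$\frac{\left(-18221 - -4341\right) + 13045}{31498 + \frac{1}{\left(-11095 + 10467\right) 36399}} = \frac{\left(-18221 + 4341\right) + 13045}{31498 + \frac{1}{-628} \cdot \frac{1}{36399}} = \frac{-13880 + 13045}{31498 - \frac{1}{22858572}} = - \frac{835}{31498 - \frac{1}{22858572}} = - \frac{835}{\frac{719999300855}{22858572}} = \left(-835\right) \frac{22858572}{719999300855} = - \frac{3817381524}{143999860171}$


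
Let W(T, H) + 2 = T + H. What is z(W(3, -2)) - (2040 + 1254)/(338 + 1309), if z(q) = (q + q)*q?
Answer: 0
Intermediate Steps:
W(T, H) = -2 + H + T (W(T, H) = -2 + (T + H) = -2 + (H + T) = -2 + H + T)
z(q) = 2*q² (z(q) = (2*q)*q = 2*q²)
z(W(3, -2)) - (2040 + 1254)/(338 + 1309) = 2*(-2 - 2 + 3)² - (2040 + 1254)/(338 + 1309) = 2*(-1)² - 3294/1647 = 2*1 - 3294/1647 = 2 - 1*2 = 2 - 2 = 0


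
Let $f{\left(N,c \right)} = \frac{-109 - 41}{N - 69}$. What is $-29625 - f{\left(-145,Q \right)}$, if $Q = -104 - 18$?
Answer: $- \frac{3169950}{107} \approx -29626.0$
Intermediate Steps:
$Q = -122$ ($Q = -104 - 18 = -122$)
$f{\left(N,c \right)} = - \frac{150}{-69 + N}$
$-29625 - f{\left(-145,Q \right)} = -29625 - - \frac{150}{-69 - 145} = -29625 - - \frac{150}{-214} = -29625 - \left(-150\right) \left(- \frac{1}{214}\right) = -29625 - \frac{75}{107} = - \frac{3169950}{107}$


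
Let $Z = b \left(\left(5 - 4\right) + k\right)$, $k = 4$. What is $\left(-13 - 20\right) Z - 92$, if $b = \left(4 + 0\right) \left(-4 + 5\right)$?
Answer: $-752$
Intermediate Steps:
$b = 4$ ($b = 4 \cdot 1 = 4$)
$Z = 20$ ($Z = 4 \left(\left(5 - 4\right) + 4\right) = 4 \left(1 + 4\right) = 4 \cdot 5 = 20$)
$\left(-13 - 20\right) Z - 92 = \left(-13 - 20\right) 20 - 92 = \left(-33\right) 20 - 92 = -660 - 92 = -752$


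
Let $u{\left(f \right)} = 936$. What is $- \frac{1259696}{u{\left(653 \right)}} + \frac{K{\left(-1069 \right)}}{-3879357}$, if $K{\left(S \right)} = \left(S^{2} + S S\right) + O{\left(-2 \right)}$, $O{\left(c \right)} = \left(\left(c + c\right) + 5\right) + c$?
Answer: $- \frac{203706239297}{151294923} \approx -1346.4$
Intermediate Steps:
$O{\left(c \right)} = 5 + 3 c$ ($O{\left(c \right)} = \left(2 c + 5\right) + c = \left(5 + 2 c\right) + c = 5 + 3 c$)
$K{\left(S \right)} = -1 + 2 S^{2}$ ($K{\left(S \right)} = \left(S^{2} + S S\right) + \left(5 + 3 \left(-2\right)\right) = \left(S^{2} + S^{2}\right) + \left(5 - 6\right) = 2 S^{2} - 1 = -1 + 2 S^{2}$)
$- \frac{1259696}{u{\left(653 \right)}} + \frac{K{\left(-1069 \right)}}{-3879357} = - \frac{1259696}{936} + \frac{-1 + 2 \left(-1069\right)^{2}}{-3879357} = \left(-1259696\right) \frac{1}{936} + \left(-1 + 2 \cdot 1142761\right) \left(- \frac{1}{3879357}\right) = - \frac{157462}{117} + \left(-1 + 2285522\right) \left(- \frac{1}{3879357}\right) = - \frac{157462}{117} + 2285521 \left(- \frac{1}{3879357}\right) = - \frac{157462}{117} - \frac{2285521}{3879357} = - \frac{203706239297}{151294923}$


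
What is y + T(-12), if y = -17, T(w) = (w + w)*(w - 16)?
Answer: 655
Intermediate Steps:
T(w) = 2*w*(-16 + w) (T(w) = (2*w)*(-16 + w) = 2*w*(-16 + w))
y + T(-12) = -17 + 2*(-12)*(-16 - 12) = -17 + 2*(-12)*(-28) = -17 + 672 = 655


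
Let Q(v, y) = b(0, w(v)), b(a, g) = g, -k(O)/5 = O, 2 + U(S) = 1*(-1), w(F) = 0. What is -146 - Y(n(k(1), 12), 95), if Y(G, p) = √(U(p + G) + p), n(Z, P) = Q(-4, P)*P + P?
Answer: -146 - 2*√23 ≈ -155.59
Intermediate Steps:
U(S) = -3 (U(S) = -2 + 1*(-1) = -2 - 1 = -3)
k(O) = -5*O
Q(v, y) = 0
n(Z, P) = P (n(Z, P) = 0*P + P = 0 + P = P)
Y(G, p) = √(-3 + p)
-146 - Y(n(k(1), 12), 95) = -146 - √(-3 + 95) = -146 - √92 = -146 - 2*√23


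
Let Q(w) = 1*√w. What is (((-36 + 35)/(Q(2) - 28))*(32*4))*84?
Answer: 150528/391 + 5376*√2/391 ≈ 404.43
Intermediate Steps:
Q(w) = √w
(((-36 + 35)/(Q(2) - 28))*(32*4))*84 = (((-36 + 35)/(√2 - 28))*(32*4))*84 = (-1/(-28 + √2)*128)*84 = -128/(-28 + √2)*84 = -10752/(-28 + √2)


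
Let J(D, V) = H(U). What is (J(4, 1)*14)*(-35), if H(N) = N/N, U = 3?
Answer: -490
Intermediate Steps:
H(N) = 1
J(D, V) = 1
(J(4, 1)*14)*(-35) = (1*14)*(-35) = 14*(-35) = -490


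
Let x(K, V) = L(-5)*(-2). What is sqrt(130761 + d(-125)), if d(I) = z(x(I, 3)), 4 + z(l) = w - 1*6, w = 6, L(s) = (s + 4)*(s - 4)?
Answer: sqrt(130757) ≈ 361.60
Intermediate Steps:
L(s) = (-4 + s)*(4 + s) (L(s) = (4 + s)*(-4 + s) = (-4 + s)*(4 + s))
x(K, V) = -18 (x(K, V) = (-16 + (-5)**2)*(-2) = (-16 + 25)*(-2) = 9*(-2) = -18)
z(l) = -4 (z(l) = -4 + (6 - 1*6) = -4 + (6 - 6) = -4 + 0 = -4)
d(I) = -4
sqrt(130761 + d(-125)) = sqrt(130761 - 4) = sqrt(130757)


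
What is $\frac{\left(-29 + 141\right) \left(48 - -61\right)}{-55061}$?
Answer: $- \frac{12208}{55061} \approx -0.22172$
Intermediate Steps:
$\frac{\left(-29 + 141\right) \left(48 - -61\right)}{-55061} = 112 \left(48 + 61\right) \left(- \frac{1}{55061}\right) = 112 \cdot 109 \left(- \frac{1}{55061}\right) = 12208 \left(- \frac{1}{55061}\right) = - \frac{12208}{55061}$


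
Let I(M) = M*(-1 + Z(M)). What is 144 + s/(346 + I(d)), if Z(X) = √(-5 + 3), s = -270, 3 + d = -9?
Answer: 4600107/32113 - 810*I*√2/32113 ≈ 143.25 - 0.035671*I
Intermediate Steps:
d = -12 (d = -3 - 9 = -12)
Z(X) = I*√2 (Z(X) = √(-2) = I*√2)
I(M) = M*(-1 + I*√2)
144 + s/(346 + I(d)) = 144 - 270/(346 - 12*(-1 + I*√2)) = 144 - 270/(346 + (12 - 12*I*√2)) = 144 - 270/(358 - 12*I*√2)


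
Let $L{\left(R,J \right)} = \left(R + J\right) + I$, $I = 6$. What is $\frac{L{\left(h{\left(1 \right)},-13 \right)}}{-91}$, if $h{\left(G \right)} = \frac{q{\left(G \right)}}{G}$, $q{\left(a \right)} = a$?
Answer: $\frac{6}{91} \approx 0.065934$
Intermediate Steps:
$h{\left(G \right)} = 1$ ($h{\left(G \right)} = \frac{G}{G} = 1$)
$L{\left(R,J \right)} = 6 + J + R$ ($L{\left(R,J \right)} = \left(R + J\right) + 6 = \left(J + R\right) + 6 = 6 + J + R$)
$\frac{L{\left(h{\left(1 \right)},-13 \right)}}{-91} = \frac{6 - 13 + 1}{-91} = \left(-6\right) \left(- \frac{1}{91}\right) = \frac{6}{91}$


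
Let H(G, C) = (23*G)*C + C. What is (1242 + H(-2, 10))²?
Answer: 627264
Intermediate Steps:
H(G, C) = C + 23*C*G (H(G, C) = 23*C*G + C = C + 23*C*G)
(1242 + H(-2, 10))² = (1242 + 10*(1 + 23*(-2)))² = (1242 + 10*(1 - 46))² = (1242 + 10*(-45))² = (1242 - 450)² = 792² = 627264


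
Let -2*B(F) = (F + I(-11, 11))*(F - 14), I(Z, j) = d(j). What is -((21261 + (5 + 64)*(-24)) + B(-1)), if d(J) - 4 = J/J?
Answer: -19635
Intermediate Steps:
d(J) = 5 (d(J) = 4 + J/J = 4 + 1 = 5)
I(Z, j) = 5
B(F) = -(-14 + F)*(5 + F)/2 (B(F) = -(F + 5)*(F - 14)/2 = -(5 + F)*(-14 + F)/2 = -(-14 + F)*(5 + F)/2)
-((21261 + (5 + 64)*(-24)) + B(-1)) = -((21261 + (5 + 64)*(-24)) + (35 - ½*(-1)² + (9/2)*(-1))) = -((21261 + 69*(-24)) + (35 - ½*1 - 9/2)) = -((21261 - 1656) + (35 - ½ - 9/2)) = -(19605 + 30) = -1*19635 = -19635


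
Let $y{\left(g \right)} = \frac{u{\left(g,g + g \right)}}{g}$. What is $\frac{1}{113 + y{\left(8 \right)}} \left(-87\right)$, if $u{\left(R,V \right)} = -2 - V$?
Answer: $- \frac{348}{443} \approx -0.78555$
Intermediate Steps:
$y{\left(g \right)} = \frac{-2 - 2 g}{g}$ ($y{\left(g \right)} = \frac{-2 - \left(g + g\right)}{g} = \frac{-2 - 2 g}{g}$)
$\frac{1}{113 + y{\left(8 \right)}} \left(-87\right) = \frac{1}{113 - \left(2 + \frac{2}{8}\right)} \left(-87\right) = \frac{1}{113 - \frac{9}{4}} \left(-87\right) = \frac{1}{\frac{443}{4}} \left(-87\right) = \frac{4}{443} \left(-87\right) = - \frac{348}{443}$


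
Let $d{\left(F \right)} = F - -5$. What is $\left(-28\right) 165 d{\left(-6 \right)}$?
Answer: $4620$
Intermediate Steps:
$d{\left(F \right)} = 5 + F$ ($d{\left(F \right)} = F + 5 = 5 + F$)
$\left(-28\right) 165 d{\left(-6 \right)} = \left(-28\right) 165 \left(5 - 6\right) = \left(-4620\right) \left(-1\right) = 4620$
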